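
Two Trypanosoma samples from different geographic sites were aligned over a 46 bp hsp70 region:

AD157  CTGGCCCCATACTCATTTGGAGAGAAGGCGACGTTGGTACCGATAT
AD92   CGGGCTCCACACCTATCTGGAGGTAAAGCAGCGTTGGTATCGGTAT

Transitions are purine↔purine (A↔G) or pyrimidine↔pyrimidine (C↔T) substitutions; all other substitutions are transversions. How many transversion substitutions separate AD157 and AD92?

2

Differing sites — 2:T/G (Tv); 6:C/T (Ti); 10:T/C (Ti); 13:T/C (Ti); 14:C/T (Ti); 17:T/C (Ti); 23:A/G (Ti); 24:G/T (Tv); 27:G/A (Ti); 30:G/A (Ti); 31:A/G (Ti); 40:C/T (Ti); 43:A/G (Ti).
Of the 13 differences, 11 transitions and 2 transversions, so the answer is 2.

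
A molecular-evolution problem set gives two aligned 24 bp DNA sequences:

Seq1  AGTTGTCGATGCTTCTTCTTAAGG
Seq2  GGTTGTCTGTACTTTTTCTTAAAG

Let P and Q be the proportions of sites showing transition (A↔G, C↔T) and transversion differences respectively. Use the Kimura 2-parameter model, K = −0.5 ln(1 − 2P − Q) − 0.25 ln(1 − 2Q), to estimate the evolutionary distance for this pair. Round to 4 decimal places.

Mismatches occur at site 1 (A↔G, transition), site 8 (G↔T, transversion), site 9 (A↔G, transition), site 11 (G↔A, transition), site 15 (C↔T, transition), site 23 (G↔A, transition).
Of the 6 differences, 5 transitions and 1 transversion over 24 sites: P = 5/24 = 0.208333, Q = 1/24 = 0.041667.
d = −0.5·ln(0.541667) − 0.25·ln(0.916666) = −0.5·(-0.613104) − 0.25·(-0.087012) = 0.3283.

0.3283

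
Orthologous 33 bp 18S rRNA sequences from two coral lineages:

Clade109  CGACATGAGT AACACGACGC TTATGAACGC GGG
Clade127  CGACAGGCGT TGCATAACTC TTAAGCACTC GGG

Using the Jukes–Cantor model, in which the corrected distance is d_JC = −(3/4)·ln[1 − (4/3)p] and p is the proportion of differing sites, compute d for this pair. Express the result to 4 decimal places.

Mismatches occur at site 6 (T/G), site 8 (A/C), site 11 (A/T), site 12 (A/G), site 15 (C/T), site 16 (G/A), site 19 (G/T), site 24 (T/A), site 26 (A/C), site 29 (G/T).
p = 10/33 = 0.303030.
d = −0.75 · ln(1 − (4/3)·0.303030) = −0.75 · ln(0.595960) = −0.75 · (-0.517582) = 0.3882.

0.3882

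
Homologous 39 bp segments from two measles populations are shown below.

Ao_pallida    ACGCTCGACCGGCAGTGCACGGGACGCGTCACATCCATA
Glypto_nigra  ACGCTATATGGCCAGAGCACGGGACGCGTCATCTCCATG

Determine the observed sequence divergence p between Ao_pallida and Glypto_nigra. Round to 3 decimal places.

Mismatches occur at site 6 (C/A), site 7 (G/T), site 9 (C/T), site 10 (C/G), site 12 (G/C), site 16 (T/A), site 32 (C/T), site 33 (A/C), site 39 (A/G).
There are 9 differences over 39 sites, so p = 9/39 = 0.231.

0.231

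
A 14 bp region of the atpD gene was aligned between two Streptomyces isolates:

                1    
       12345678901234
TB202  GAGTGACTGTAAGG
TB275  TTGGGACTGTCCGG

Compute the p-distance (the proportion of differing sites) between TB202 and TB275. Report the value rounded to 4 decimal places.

0.3571

Differing sites — 1:G/T; 2:A/T; 4:T/G; 11:A/C; 12:A/C.
There are 5 differences over 14 sites, so p = 5/14 = 0.3571.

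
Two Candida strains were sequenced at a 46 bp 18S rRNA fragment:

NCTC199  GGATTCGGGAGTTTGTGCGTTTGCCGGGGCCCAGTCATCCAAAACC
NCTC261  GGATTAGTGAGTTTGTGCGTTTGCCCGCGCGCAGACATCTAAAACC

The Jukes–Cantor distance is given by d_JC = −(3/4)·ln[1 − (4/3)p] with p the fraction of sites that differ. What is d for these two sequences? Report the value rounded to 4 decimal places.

0.1701

Differing sites — 6:C/A; 8:G/T; 26:G/C; 28:G/C; 31:C/G; 35:T/A; 40:C/T.
p = 7/46 = 0.152174.
d = −0.75 · ln(1 − (4/3)·0.152174) = −0.75 · ln(0.797101) = −0.75 · (-0.226774) = 0.1701.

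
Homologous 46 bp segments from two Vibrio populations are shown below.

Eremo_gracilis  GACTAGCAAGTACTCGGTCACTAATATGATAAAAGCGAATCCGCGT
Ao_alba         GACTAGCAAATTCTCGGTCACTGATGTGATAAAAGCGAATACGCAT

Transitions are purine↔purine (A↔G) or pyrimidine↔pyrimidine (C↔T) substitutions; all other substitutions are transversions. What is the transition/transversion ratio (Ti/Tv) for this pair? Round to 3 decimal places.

The sequences differ at positions 10 (G/A, transition), 12 (A/T, transversion), 23 (A/G, transition), 26 (A/G, transition), 41 (C/A, transversion), 45 (G/A, transition).
Of the 6 differences, 4 transitions and 2 transversions, so Ti/Tv = 4/2 = 2.000.

2.000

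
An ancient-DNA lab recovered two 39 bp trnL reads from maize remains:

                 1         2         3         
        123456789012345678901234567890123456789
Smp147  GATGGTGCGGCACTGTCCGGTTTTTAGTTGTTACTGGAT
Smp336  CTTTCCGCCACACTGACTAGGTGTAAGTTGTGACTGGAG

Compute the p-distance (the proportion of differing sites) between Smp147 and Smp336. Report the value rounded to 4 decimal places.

Differing sites — 1:G/C; 2:A/T; 4:G/T; 5:G/C; 6:T/C; 9:G/C; 10:G/A; 16:T/A; 18:C/T; 19:G/A; 21:T/G; 23:T/G; 25:T/A; 32:T/G; 39:T/G.
There are 15 differences over 39 sites, so p = 15/39 = 0.3846.

0.3846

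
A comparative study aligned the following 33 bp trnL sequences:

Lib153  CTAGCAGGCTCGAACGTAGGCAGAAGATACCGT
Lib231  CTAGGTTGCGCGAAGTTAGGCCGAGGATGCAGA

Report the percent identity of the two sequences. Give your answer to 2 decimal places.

Mismatches occur at site 5 (C↔G), site 6 (A↔T), site 7 (G↔T), site 10 (T↔G), site 15 (C↔G), site 16 (G↔T), site 22 (A↔C), site 25 (A↔G), site 29 (A↔G), site 31 (C↔A), site 33 (T↔A).
22 of the 33 sites match, so the percent identity is 22/33 × 100 = 66.67%.

66.67%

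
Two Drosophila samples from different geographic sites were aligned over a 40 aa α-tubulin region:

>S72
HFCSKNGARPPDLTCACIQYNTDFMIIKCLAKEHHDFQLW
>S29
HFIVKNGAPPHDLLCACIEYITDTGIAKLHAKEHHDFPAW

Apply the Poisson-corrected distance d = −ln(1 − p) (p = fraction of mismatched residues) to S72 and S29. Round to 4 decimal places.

0.4308

Differing sites — 3:C/I; 4:S/V; 9:R/P; 11:P/H; 14:T/L; 19:Q/E; 21:N/I; 24:F/T; 25:M/G; 27:I/A; 29:C/L; 30:L/H; 38:Q/P; 39:L/A.
p = 14/40 = 0.350000.
d = −ln(1 − 0.350000) = −ln(0.650000) = 0.4308.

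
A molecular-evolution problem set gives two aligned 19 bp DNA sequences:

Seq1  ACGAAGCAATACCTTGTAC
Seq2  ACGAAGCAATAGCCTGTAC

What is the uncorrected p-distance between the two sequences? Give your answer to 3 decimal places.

0.105

Differing sites — 12:C/G; 14:T/C.
There are 2 differences over 19 sites, so p = 2/19 = 0.105.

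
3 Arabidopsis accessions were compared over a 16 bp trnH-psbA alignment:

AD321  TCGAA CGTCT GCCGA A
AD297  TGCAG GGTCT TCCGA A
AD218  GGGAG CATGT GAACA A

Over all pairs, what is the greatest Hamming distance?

Pairwise Hamming distances:
  AD321 vs AD297: 5
  AD321 vs AD218: 8
  AD297 vs AD218: 9
The largest is 9, between AD297 and AD218.

9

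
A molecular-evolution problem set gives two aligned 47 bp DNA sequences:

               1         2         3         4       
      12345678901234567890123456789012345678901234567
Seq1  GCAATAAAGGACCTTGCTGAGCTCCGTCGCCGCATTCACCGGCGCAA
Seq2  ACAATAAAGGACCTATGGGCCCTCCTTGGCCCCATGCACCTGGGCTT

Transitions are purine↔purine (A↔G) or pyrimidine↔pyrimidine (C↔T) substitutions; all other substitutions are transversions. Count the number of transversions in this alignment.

14

Mismatches occur at site 1 (G→A, transition), site 15 (T→A, transversion), site 16 (G→T, transversion), site 17 (C→G, transversion), site 18 (T→G, transversion), site 20 (A→C, transversion), site 21 (G→C, transversion), site 26 (G→T, transversion), site 28 (C→G, transversion), site 32 (G→C, transversion), site 36 (T→G, transversion), site 41 (G→T, transversion), site 43 (C→G, transversion), site 46 (A→T, transversion), site 47 (A→T, transversion).
Of the 15 differences, 1 transition and 14 transversions, so the answer is 14.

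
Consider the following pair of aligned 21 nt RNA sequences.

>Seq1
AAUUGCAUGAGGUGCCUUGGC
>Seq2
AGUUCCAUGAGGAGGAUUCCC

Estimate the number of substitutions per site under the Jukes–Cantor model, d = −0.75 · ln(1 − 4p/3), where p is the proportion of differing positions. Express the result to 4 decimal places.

Mismatches occur at site 2 (A→G), site 5 (G→C), site 13 (U→A), site 15 (C→G), site 16 (C→A), site 19 (G→C), site 20 (G→C).
p = 7/21 = 0.333333.
d = −0.75 · ln(1 − (4/3)·0.333333) = −0.75 · ln(0.555556) = −0.75 · (-0.587786) = 0.4408.

0.4408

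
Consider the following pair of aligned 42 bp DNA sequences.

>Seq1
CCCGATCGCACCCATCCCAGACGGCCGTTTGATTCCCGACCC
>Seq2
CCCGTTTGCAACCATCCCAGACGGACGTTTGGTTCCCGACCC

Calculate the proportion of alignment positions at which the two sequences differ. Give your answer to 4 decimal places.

Differing sites — 5:A/T; 7:C/T; 11:C/A; 25:C/A; 32:A/G.
There are 5 differences over 42 sites, so p = 5/42 = 0.1190.

0.1190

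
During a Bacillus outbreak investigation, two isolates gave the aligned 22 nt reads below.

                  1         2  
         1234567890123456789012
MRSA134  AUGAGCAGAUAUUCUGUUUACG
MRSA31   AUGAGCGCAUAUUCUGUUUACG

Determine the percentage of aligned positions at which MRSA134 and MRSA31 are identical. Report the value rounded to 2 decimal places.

Differing sites — 7:A/G; 8:G/C.
20 of the 22 sites match, so the percent identity is 20/22 × 100 = 90.91%.

90.91%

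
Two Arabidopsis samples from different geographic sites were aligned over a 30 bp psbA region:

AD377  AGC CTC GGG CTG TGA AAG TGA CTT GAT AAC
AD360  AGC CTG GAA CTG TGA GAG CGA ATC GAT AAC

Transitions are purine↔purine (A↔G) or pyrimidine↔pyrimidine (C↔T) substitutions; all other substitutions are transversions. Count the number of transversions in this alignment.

Differing sites — 6:C/G (Tv); 8:G/A (Ti); 9:G/A (Ti); 16:A/G (Ti); 19:T/C (Ti); 22:C/A (Tv); 24:T/C (Ti).
Of the 7 differences, 5 transitions and 2 transversions, so the answer is 2.

2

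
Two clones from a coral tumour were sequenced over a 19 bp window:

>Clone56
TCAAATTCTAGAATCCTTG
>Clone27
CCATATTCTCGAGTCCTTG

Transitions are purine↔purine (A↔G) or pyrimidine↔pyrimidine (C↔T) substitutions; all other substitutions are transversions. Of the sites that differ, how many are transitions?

2

Differing sites — 1:T/C (Ti); 4:A/T (Tv); 10:A/C (Tv); 13:A/G (Ti).
Of the 4 differences, 2 transitions and 2 transversions, so the answer is 2.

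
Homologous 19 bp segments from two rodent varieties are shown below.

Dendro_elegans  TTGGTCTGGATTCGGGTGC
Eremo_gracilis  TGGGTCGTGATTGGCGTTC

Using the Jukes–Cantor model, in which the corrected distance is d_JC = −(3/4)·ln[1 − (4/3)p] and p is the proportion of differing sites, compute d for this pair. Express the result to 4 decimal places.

Differing sites — 2:T/G; 7:T/G; 8:G/T; 13:C/G; 15:G/C; 18:G/T.
p = 6/19 = 0.315789.
d = −0.75 · ln(1 − (4/3)·0.315789) = −0.75 · ln(0.578948) = −0.75 · (-0.546543) = 0.4099.

0.4099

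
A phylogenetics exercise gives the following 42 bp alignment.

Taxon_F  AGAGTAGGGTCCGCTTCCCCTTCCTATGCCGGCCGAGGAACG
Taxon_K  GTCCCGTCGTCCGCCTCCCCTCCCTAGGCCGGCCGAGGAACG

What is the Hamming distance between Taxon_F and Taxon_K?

Differing sites — 1:A/G; 2:G/T; 3:A/C; 4:G/C; 5:T/C; 6:A/G; 7:G/T; 8:G/C; 15:T/C; 22:T/C; 27:T/G.
That gives 11 mismatches out of 42 aligned sites, so the Hamming distance is 11.

11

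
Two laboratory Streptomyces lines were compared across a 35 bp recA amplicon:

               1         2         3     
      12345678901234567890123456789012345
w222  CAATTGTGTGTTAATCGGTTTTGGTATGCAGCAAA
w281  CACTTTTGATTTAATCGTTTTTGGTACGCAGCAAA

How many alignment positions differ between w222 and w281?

Mismatches occur at site 3 (A→C), site 6 (G→T), site 9 (T→A), site 10 (G→T), site 18 (G→T), site 27 (T→C).
That gives 6 mismatches out of 35 aligned sites, so the Hamming distance is 6.

6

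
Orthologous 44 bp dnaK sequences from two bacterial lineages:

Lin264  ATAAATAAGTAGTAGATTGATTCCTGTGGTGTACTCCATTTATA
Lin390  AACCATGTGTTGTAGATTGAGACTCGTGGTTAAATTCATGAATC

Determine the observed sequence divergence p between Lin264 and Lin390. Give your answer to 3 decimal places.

0.386

Differing sites — 2:T/A; 3:A/C; 4:A/C; 7:A/G; 8:A/T; 11:A/T; 21:T/G; 22:T/A; 24:C/T; 25:T/C; 31:G/T; 32:T/A; 34:C/A; 36:C/T; 40:T/G; 41:T/A; 44:A/C.
There are 17 differences over 44 sites, so p = 17/44 = 0.386.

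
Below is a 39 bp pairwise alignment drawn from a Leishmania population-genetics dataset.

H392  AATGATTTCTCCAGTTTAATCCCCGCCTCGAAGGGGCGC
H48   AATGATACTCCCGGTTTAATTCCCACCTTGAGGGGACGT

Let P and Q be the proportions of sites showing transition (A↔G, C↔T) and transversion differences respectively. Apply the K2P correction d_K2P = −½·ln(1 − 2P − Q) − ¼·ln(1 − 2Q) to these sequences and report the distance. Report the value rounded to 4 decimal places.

The sequences differ at positions 7 (T/A, transversion), 8 (T/C, transition), 9 (C/T, transition), 10 (T/C, transition), 13 (A/G, transition), 21 (C/T, transition), 25 (G/A, transition), 29 (C/T, transition), 32 (A/G, transition), 36 (G/A, transition), 39 (C/T, transition).
Of the 11 differences, 10 transitions and 1 transversion over 39 sites: P = 10/39 = 0.256410, Q = 1/39 = 0.025641.
d = −0.5·ln(0.461539) − 0.25·ln(0.948718) = −0.5·(-0.773189) − 0.25·(-0.052644) = 0.3998.

0.3998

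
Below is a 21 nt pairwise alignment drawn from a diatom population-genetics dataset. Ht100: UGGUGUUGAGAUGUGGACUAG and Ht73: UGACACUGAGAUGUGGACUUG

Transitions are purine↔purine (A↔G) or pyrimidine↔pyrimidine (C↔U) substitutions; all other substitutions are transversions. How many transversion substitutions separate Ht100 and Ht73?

1

Mismatches occur at site 3 (G↔A, transition), site 4 (U↔C, transition), site 5 (G↔A, transition), site 6 (U↔C, transition), site 20 (A↔U, transversion).
Of the 5 differences, 4 transitions and 1 transversion, so the answer is 1.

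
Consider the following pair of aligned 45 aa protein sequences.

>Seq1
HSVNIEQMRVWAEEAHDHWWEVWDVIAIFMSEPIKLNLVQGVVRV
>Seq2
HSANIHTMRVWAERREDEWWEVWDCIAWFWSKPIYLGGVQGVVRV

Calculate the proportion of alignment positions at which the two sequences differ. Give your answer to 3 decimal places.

0.311

The sequences differ at positions 3 (V/A), 6 (E/H), 7 (Q/T), 14 (E/R), 15 (A/R), 16 (H/E), 18 (H/E), 25 (V/C), 28 (I/W), 30 (M/W), 32 (E/K), 35 (K/Y), 37 (N/G), 38 (L/G).
There are 14 differences over 45 sites, so p = 14/45 = 0.311.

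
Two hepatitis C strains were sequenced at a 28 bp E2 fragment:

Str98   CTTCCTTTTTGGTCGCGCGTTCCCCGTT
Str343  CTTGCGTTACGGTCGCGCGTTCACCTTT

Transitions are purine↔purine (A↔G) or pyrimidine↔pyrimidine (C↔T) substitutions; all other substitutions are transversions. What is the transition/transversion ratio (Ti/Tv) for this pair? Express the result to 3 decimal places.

0.200

The sequences differ at positions 4 (C/G, transversion), 6 (T/G, transversion), 9 (T/A, transversion), 10 (T/C, transition), 23 (C/A, transversion), 26 (G/T, transversion).
Of the 6 differences, 1 transition and 5 transversions, so Ti/Tv = 1/5 = 0.200.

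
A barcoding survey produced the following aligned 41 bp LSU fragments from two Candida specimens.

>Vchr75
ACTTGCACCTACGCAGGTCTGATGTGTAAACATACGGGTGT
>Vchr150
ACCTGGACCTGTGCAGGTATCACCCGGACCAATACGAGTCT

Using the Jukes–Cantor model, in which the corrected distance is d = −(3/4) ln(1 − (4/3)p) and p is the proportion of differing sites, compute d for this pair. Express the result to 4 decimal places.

0.5018

Differing sites — 3:T/C; 6:C/G; 11:A/G; 12:C/T; 19:C/A; 21:G/C; 23:T/C; 24:G/C; 25:T/C; 27:T/G; 29:A/C; 30:A/C; 31:C/A; 37:G/A; 40:G/C.
p = 15/41 = 0.365854.
d = −0.75 · ln(1 − (4/3)·0.365854) = −0.75 · ln(0.512195) = −0.75 · (-0.669050) = 0.5018.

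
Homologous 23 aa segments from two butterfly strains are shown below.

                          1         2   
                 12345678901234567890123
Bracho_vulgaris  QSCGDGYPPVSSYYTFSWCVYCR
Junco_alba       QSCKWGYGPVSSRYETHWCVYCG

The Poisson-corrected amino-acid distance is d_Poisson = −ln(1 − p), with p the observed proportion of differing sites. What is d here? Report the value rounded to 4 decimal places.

0.4274

The sequences differ at positions 4 (G/K), 5 (D/W), 8 (P/G), 13 (Y/R), 15 (T/E), 16 (F/T), 17 (S/H), 23 (R/G).
p = 8/23 = 0.347826.
d = −ln(1 − 0.347826) = −ln(0.652174) = 0.4274.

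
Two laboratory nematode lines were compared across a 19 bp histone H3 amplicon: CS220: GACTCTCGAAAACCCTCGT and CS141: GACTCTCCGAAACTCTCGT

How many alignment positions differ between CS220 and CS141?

Mismatches occur at site 8 (G↔C), site 9 (A↔G), site 14 (C↔T).
That gives 3 mismatches out of 19 aligned sites, so the Hamming distance is 3.

3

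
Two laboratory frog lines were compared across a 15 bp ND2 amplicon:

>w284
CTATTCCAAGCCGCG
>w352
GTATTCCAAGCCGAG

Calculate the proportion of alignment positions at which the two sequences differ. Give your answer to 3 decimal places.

0.133

The sequences differ at positions 1 (C/G), 14 (C/A).
There are 2 differences over 15 sites, so p = 2/15 = 0.133.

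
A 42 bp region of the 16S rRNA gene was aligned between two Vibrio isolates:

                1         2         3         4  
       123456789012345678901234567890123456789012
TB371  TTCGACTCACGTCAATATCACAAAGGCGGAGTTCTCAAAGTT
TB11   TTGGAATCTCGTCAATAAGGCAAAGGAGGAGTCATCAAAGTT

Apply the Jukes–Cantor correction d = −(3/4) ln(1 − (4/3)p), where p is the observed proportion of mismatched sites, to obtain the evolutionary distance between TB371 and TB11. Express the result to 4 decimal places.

Differing sites — 3:C/G; 6:C/A; 9:A/T; 18:T/A; 19:C/G; 20:A/G; 27:C/A; 33:T/C; 34:C/A.
p = 9/42 = 0.214286.
d = −0.75 · ln(1 − (4/3)·0.214286) = −0.75 · ln(0.714285) = −0.75 · (-0.336473) = 0.2524.

0.2524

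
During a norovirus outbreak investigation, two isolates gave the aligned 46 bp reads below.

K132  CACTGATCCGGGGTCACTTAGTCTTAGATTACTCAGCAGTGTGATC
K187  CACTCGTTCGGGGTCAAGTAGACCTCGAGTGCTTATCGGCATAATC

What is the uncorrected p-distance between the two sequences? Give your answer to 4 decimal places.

0.3478

The sequences differ at positions 5 (G/C), 6 (A/G), 8 (C/T), 17 (C/A), 18 (T/G), 22 (T/A), 24 (T/C), 26 (A/C), 29 (T/G), 31 (A/G), 34 (C/T), 36 (G/T), 38 (A/G), 40 (T/C), 41 (G/A), 43 (G/A).
There are 16 differences over 46 sites, so p = 16/46 = 0.3478.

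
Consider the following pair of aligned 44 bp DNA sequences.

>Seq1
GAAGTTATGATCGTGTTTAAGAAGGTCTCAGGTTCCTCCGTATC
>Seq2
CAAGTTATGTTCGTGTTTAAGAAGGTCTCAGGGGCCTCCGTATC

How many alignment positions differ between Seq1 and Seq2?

Mismatches occur at site 1 (G↔C), site 10 (A↔T), site 33 (T↔G), site 34 (T↔G).
That gives 4 mismatches out of 44 aligned sites, so the Hamming distance is 4.

4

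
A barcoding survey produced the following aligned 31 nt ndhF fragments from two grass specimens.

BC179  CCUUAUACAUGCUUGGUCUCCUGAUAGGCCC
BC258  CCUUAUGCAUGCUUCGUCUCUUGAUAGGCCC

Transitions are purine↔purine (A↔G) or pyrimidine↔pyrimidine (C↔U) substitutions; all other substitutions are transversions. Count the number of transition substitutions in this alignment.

Mismatches occur at site 7 (A↔G, transition), site 15 (G↔C, transversion), site 21 (C↔U, transition).
Of the 3 differences, 2 transitions and 1 transversion, so the answer is 2.

2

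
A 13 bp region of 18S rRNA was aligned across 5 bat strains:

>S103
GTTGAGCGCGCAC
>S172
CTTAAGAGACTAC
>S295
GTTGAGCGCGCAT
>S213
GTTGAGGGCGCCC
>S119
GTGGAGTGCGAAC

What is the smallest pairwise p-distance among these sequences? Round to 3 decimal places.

0.077

Pairwise Hamming distances:
  S103 vs S172: 6
  S103 vs S295: 1
  S103 vs S213: 2
  S103 vs S119: 3
  S172 vs S295: 7
  S172 vs S213: 7
  S172 vs S119: 7
  S295 vs S213: 3
  S295 vs S119: 4
  S213 vs S119: 4
The smallest is 1 mismatch, between S103 and S295; p = 1/13 = 0.077.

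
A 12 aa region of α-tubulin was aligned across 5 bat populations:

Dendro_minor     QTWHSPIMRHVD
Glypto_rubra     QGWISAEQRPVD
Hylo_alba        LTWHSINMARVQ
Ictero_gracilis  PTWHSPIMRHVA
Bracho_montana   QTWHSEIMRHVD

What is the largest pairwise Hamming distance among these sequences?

9

Pairwise Hamming distances:
  Dendro_minor vs Glypto_rubra: 6
  Dendro_minor vs Hylo_alba: 6
  Dendro_minor vs Ictero_gracilis: 2
  Dendro_minor vs Bracho_montana: 1
  Glypto_rubra vs Hylo_alba: 9
  Glypto_rubra vs Ictero_gracilis: 8
  Glypto_rubra vs Bracho_montana: 6
  Hylo_alba vs Ictero_gracilis: 6
  Hylo_alba vs Bracho_montana: 6
  Ictero_gracilis vs Bracho_montana: 3
The largest is 9, between Glypto_rubra and Hylo_alba.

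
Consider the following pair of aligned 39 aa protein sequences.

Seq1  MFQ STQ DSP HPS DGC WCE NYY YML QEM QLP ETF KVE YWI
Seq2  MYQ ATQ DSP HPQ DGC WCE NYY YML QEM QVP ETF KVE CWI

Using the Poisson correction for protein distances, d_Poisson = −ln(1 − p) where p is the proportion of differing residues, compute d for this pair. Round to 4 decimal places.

Differing sites — 2:F/Y; 4:S/A; 12:S/Q; 29:L/V; 37:Y/C.
p = 5/39 = 0.128205.
d = −ln(1 − 0.128205) = −ln(0.871795) = 0.1372.

0.1372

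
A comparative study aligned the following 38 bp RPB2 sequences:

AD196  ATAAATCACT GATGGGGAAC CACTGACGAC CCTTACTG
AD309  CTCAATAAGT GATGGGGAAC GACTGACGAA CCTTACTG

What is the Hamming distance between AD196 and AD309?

6

Differing sites — 1:A/C; 3:A/C; 7:C/A; 9:C/G; 21:C/G; 30:C/A.
That gives 6 mismatches out of 38 aligned sites, so the Hamming distance is 6.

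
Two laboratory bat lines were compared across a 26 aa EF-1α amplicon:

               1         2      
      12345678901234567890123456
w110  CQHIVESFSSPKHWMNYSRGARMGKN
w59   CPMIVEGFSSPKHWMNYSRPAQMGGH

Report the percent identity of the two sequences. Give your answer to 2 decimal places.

Differing sites — 2:Q/P; 3:H/M; 7:S/G; 20:G/P; 22:R/Q; 25:K/G; 26:N/H.
19 of the 26 sites match, so the percent identity is 19/26 × 100 = 73.08%.

73.08%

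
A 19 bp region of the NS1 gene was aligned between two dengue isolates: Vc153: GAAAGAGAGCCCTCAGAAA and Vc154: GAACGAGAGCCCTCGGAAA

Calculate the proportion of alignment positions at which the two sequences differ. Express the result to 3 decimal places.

0.105

Mismatches occur at site 4 (A/C), site 15 (A/G).
There are 2 differences over 19 sites, so p = 2/19 = 0.105.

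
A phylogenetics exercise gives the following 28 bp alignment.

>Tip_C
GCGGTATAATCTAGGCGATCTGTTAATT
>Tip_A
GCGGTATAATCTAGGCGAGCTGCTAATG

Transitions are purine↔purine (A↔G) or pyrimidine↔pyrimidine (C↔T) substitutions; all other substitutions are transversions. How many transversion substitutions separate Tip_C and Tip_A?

2

Mismatches occur at site 19 (T/G, transversion), site 23 (T/C, transition), site 28 (T/G, transversion).
Of the 3 differences, 1 transition and 2 transversions, so the answer is 2.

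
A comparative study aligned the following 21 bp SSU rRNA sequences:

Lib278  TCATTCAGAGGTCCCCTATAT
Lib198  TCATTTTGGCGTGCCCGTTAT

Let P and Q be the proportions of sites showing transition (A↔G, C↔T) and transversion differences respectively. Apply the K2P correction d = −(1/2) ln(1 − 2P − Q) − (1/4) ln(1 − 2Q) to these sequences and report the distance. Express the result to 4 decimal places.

0.4415

Differing sites — 6:C/T (Ti); 7:A/T (Tv); 9:A/G (Ti); 10:G/C (Tv); 13:C/G (Tv); 17:T/G (Tv); 18:A/T (Tv).
Of the 7 differences, 2 transitions and 5 transversions over 21 sites: P = 2/21 = 0.095238, Q = 5/21 = 0.238095.
d = −0.5·ln(0.571429) − 0.25·ln(0.523810) = −0.5·(-0.559615) − 0.25·(-0.646626) = 0.4415.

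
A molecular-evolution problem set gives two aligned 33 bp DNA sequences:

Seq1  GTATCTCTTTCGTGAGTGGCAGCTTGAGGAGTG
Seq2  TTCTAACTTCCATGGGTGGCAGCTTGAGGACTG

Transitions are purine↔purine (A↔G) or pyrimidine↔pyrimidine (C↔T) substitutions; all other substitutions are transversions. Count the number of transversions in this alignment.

5

Mismatches occur at site 1 (G→T, transversion), site 3 (A→C, transversion), site 5 (C→A, transversion), site 6 (T→A, transversion), site 10 (T→C, transition), site 12 (G→A, transition), site 15 (A→G, transition), site 31 (G→C, transversion).
Of the 8 differences, 3 transitions and 5 transversions, so the answer is 5.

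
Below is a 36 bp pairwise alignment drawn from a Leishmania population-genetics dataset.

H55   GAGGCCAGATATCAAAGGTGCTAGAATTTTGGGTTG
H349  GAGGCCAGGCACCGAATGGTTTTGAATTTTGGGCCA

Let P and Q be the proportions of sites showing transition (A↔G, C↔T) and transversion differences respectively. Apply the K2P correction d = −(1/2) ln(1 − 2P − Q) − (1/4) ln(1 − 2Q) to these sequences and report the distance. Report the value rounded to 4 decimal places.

Differing sites — 9:A/G (Ti); 10:T/C (Ti); 12:T/C (Ti); 14:A/G (Ti); 17:G/T (Tv); 19:T/G (Tv); 20:G/T (Tv); 21:C/T (Ti); 23:A/T (Tv); 34:T/C (Ti); 35:T/C (Ti); 36:G/A (Ti).
Of the 12 differences, 8 transitions and 4 transversions over 36 sites: P = 8/36 = 0.222222, Q = 4/36 = 0.111111.
d = −0.5·ln(0.444445) − 0.25·ln(0.777778) = −0.5·(-0.810929) − 0.25·(-0.251314) = 0.4683.

0.4683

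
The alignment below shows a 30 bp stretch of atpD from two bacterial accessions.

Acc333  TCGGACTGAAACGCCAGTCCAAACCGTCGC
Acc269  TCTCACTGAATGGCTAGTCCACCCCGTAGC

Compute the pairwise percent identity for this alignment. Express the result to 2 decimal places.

Mismatches occur at site 3 (G→T), site 4 (G→C), site 11 (A→T), site 12 (C→G), site 15 (C→T), site 22 (A→C), site 23 (A→C), site 28 (C→A).
22 of the 30 sites match, so the percent identity is 22/30 × 100 = 73.33%.

73.33%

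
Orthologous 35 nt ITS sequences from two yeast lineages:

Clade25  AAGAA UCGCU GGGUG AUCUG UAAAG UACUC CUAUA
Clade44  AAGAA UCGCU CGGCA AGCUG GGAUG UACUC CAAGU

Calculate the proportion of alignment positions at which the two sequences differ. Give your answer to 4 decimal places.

0.2857

Mismatches occur at site 11 (G↔C), site 14 (U↔C), site 15 (G↔A), site 17 (U↔G), site 21 (U↔G), site 22 (A↔G), site 24 (A↔U), site 32 (U↔A), site 34 (U↔G), site 35 (A↔U).
There are 10 differences over 35 sites, so p = 10/35 = 0.2857.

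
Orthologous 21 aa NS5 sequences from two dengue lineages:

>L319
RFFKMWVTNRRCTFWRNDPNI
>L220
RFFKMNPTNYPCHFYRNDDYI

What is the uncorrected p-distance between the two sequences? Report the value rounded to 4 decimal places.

0.3810

Differing sites — 6:W/N; 7:V/P; 10:R/Y; 11:R/P; 13:T/H; 15:W/Y; 19:P/D; 20:N/Y.
There are 8 differences over 21 sites, so p = 8/21 = 0.3810.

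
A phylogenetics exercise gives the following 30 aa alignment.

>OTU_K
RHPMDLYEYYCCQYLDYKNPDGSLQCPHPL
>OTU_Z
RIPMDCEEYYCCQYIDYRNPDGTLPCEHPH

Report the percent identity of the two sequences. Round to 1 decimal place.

70.0%

Differing sites — 2:H/I; 6:L/C; 7:Y/E; 15:L/I; 18:K/R; 23:S/T; 25:Q/P; 27:P/E; 30:L/H.
21 of the 30 sites match, so the percent identity is 21/30 × 100 = 70.0%.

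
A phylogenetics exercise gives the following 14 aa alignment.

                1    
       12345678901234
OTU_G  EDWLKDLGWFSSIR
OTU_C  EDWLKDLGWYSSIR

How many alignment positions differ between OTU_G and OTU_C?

1

A single mismatch occurs at site 10 (F→Y).
That gives 1 mismatch out of 14 aligned sites, so the Hamming distance is 1.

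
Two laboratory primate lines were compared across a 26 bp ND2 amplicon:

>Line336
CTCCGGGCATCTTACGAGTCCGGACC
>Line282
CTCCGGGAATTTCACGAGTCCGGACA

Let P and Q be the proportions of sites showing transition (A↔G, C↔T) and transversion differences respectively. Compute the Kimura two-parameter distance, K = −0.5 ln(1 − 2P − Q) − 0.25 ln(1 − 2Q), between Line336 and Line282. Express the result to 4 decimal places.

The sequences differ at positions 8 (C/A, transversion), 11 (C/T, transition), 13 (T/C, transition), 26 (C/A, transversion).
Of the 4 differences, 2 transitions and 2 transversions over 26 sites: P = 2/26 = 0.076923, Q = 2/26 = 0.076923.
d = −0.5·ln(0.769231) − 0.25·ln(0.846154) = −0.5·(-0.262364) − 0.25·(-0.167054) = 0.1729.

0.1729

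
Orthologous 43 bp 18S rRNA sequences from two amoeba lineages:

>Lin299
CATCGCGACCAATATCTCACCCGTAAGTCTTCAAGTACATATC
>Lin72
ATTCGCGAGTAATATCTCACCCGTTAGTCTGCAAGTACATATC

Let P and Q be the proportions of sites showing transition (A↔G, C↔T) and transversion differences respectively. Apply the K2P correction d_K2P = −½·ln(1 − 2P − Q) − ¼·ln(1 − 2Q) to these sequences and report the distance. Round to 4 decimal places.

0.1550

Mismatches occur at site 1 (C↔A, transversion), site 2 (A↔T, transversion), site 9 (C↔G, transversion), site 10 (C↔T, transition), site 25 (A↔T, transversion), site 31 (T↔G, transversion).
Of the 6 differences, 1 transition and 5 transversions over 43 sites: P = 1/43 = 0.023256, Q = 5/43 = 0.116279.
d = −0.5·ln(0.837209) − 0.25·ln(0.767442) = −0.5·(-0.177682) − 0.25·(-0.264692) = 0.1550.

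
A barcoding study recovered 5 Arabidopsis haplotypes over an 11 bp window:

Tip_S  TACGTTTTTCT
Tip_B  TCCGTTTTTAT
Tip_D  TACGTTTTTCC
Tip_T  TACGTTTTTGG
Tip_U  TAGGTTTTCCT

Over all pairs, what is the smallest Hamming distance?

1

Pairwise Hamming distances:
  Tip_S vs Tip_B: 2
  Tip_S vs Tip_D: 1
  Tip_S vs Tip_T: 2
  Tip_S vs Tip_U: 2
  Tip_B vs Tip_D: 3
  Tip_B vs Tip_T: 3
  Tip_B vs Tip_U: 4
  Tip_D vs Tip_T: 2
  Tip_D vs Tip_U: 3
  Tip_T vs Tip_U: 4
The smallest is 1, between Tip_S and Tip_D.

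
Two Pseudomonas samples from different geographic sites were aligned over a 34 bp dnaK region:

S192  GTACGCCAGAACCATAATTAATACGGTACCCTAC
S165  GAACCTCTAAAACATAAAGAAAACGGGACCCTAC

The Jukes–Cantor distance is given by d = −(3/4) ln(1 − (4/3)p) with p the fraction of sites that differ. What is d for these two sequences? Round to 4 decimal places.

Differing sites — 2:T/A; 5:G/C; 6:C/T; 8:A/T; 9:G/A; 12:C/A; 18:T/A; 19:T/G; 22:T/A; 27:T/G.
p = 10/34 = 0.294118.
d = −0.75 · ln(1 − (4/3)·0.294118) = −0.75 · ln(0.607843) = −0.75 · (-0.497839) = 0.3734.

0.3734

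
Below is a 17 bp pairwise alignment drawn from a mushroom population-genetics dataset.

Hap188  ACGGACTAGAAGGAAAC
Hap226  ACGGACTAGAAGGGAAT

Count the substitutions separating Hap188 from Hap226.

Differing sites — 14:A/G; 17:C/T.
That gives 2 mismatches out of 17 aligned sites, so the Hamming distance is 2.

2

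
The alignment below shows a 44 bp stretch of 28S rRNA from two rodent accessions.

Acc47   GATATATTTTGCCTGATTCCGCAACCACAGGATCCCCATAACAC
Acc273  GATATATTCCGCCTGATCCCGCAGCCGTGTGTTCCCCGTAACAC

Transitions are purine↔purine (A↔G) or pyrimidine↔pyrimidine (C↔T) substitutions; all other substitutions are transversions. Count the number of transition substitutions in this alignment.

Differing sites — 9:T/C (Ti); 10:T/C (Ti); 18:T/C (Ti); 24:A/G (Ti); 27:A/G (Ti); 28:C/T (Ti); 29:A/G (Ti); 30:G/T (Tv); 32:A/T (Tv); 38:A/G (Ti).
Of the 10 differences, 8 transitions and 2 transversions, so the answer is 8.

8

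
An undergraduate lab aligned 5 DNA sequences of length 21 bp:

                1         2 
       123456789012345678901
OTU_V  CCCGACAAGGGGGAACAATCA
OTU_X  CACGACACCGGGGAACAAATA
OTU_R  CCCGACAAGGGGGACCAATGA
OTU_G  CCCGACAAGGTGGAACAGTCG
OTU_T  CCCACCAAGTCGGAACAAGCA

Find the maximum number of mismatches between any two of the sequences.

9

Pairwise Hamming distances:
  OTU_V vs OTU_X: 5
  OTU_V vs OTU_R: 2
  OTU_V vs OTU_G: 3
  OTU_V vs OTU_T: 5
  OTU_X vs OTU_R: 6
  OTU_X vs OTU_G: 8
  OTU_X vs OTU_T: 9
  OTU_R vs OTU_G: 5
  OTU_R vs OTU_T: 7
  OTU_G vs OTU_T: 7
The largest is 9, between OTU_X and OTU_T.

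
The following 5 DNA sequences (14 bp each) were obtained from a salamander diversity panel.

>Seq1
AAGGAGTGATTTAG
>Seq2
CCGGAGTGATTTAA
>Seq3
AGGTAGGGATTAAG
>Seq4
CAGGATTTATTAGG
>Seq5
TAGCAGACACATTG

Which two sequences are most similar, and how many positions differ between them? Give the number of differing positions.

3

Pairwise Hamming distances:
  Seq1 vs Seq2: 3
  Seq1 vs Seq3: 4
  Seq1 vs Seq4: 5
  Seq1 vs Seq5: 7
  Seq2 vs Seq3: 6
  Seq2 vs Seq4: 6
  Seq2 vs Seq5: 9
  Seq3 vs Seq4: 7
  Seq3 vs Seq5: 9
  Seq4 vs Seq5: 9
The smallest is 3, between Seq1 and Seq2.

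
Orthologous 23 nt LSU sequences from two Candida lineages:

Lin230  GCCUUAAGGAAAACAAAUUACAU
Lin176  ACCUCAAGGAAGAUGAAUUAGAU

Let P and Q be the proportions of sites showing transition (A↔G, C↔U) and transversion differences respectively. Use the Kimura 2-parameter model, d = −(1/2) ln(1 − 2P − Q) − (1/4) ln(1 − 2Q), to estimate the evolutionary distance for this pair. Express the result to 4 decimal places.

The sequences differ at positions 1 (G/A, transition), 5 (U/C, transition), 12 (A/G, transition), 14 (C/U, transition), 15 (A/G, transition), 21 (C/G, transversion).
Of the 6 differences, 5 transitions and 1 transversion over 23 sites: P = 5/23 = 0.217391, Q = 1/23 = 0.043478.
d = −0.5·ln(0.521740) − 0.25·ln(0.913044) = −0.5·(-0.650586) − 0.25·(-0.090971) = 0.3480.

0.3480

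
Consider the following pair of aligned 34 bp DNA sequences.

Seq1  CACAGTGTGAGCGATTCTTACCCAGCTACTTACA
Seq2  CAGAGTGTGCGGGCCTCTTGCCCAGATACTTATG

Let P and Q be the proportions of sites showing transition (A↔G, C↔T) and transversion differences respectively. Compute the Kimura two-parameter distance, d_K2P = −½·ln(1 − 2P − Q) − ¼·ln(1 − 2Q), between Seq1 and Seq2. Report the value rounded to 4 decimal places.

0.3280

Differing sites — 3:C/G (Tv); 10:A/C (Tv); 12:C/G (Tv); 14:A/C (Tv); 15:T/C (Ti); 20:A/G (Ti); 26:C/A (Tv); 33:C/T (Ti); 34:A/G (Ti).
Of the 9 differences, 4 transitions and 5 transversions over 34 sites: P = 4/34 = 0.117647, Q = 5/34 = 0.147059.
d = −0.5·ln(0.617647) − 0.25·ln(0.705882) = −0.5·(-0.481838) − 0.25·(-0.348307) = 0.3280.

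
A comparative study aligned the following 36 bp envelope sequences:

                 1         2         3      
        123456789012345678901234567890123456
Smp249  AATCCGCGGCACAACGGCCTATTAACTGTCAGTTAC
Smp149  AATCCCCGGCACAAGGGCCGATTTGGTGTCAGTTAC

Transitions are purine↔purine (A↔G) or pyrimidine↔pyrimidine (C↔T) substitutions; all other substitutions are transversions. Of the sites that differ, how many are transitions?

Differing sites — 6:G/C (Tv); 15:C/G (Tv); 20:T/G (Tv); 24:A/T (Tv); 25:A/G (Ti); 26:C/G (Tv).
Of the 6 differences, 1 transition and 5 transversions, so the answer is 1.

1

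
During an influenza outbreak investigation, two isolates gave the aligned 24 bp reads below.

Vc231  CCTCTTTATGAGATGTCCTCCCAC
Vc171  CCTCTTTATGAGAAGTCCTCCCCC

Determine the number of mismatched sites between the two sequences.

2

The sequences differ at positions 14 (T/A), 23 (A/C).
That gives 2 mismatches out of 24 aligned sites, so the Hamming distance is 2.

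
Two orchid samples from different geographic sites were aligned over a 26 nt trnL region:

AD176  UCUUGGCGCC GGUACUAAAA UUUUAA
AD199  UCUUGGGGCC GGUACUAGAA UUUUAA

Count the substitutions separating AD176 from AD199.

Differing sites — 7:C/G; 18:A/G.
That gives 2 mismatches out of 26 aligned sites, so the Hamming distance is 2.

2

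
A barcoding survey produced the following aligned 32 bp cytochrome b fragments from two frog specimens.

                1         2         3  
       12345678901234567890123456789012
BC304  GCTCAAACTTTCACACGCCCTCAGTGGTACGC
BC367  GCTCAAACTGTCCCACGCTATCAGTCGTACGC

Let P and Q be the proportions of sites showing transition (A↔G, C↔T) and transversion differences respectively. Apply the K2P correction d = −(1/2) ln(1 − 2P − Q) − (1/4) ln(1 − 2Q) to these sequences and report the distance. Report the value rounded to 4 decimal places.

0.1757

Differing sites — 10:T/G (Tv); 13:A/C (Tv); 19:C/T (Ti); 20:C/A (Tv); 26:G/C (Tv).
Of the 5 differences, 1 transition and 4 transversions over 32 sites: P = 1/32 = 0.031250, Q = 4/32 = 0.125000.
d = −0.5·ln(0.812500) − 0.25·ln(0.750000) = −0.5·(-0.207639) − 0.25·(-0.287682) = 0.1757.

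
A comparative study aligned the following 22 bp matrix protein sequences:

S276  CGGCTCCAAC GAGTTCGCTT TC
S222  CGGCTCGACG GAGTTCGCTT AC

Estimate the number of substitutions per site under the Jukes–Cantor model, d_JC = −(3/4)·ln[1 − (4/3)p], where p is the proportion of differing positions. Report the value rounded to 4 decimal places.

0.2082

Differing sites — 7:C/G; 9:A/C; 10:C/G; 21:T/A.
p = 4/22 = 0.181818.
d = −0.75 · ln(1 − (4/3)·0.181818) = −0.75 · ln(0.757576) = −0.75 · (-0.277631) = 0.2082.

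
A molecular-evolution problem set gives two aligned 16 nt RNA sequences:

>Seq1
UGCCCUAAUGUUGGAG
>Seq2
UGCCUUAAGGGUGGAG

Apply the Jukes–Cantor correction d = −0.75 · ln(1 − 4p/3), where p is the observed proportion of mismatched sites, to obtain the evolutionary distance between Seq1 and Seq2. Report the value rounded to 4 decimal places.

0.2158

The sequences differ at positions 5 (C/U), 9 (U/G), 11 (U/G).
p = 3/16 = 0.187500.
d = −0.75 · ln(1 − (4/3)·0.187500) = −0.75 · ln(0.750000) = −0.75 · (-0.287682) = 0.2158.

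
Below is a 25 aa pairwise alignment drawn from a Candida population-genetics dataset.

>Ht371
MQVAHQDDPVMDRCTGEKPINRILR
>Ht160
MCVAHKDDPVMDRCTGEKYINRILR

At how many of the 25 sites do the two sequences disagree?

Mismatches occur at site 2 (Q↔C), site 6 (Q↔K), site 19 (P↔Y).
That gives 3 mismatches out of 25 aligned sites, so the Hamming distance is 3.

3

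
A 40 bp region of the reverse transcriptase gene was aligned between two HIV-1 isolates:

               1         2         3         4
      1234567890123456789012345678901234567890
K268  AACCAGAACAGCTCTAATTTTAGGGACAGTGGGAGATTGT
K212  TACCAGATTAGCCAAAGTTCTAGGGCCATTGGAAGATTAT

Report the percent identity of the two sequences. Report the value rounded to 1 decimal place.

Mismatches occur at site 1 (A/T), site 8 (A/T), site 9 (C/T), site 13 (T/C), site 14 (C/A), site 15 (T/A), site 17 (A/G), site 20 (T/C), site 26 (A/C), site 29 (G/T), site 33 (G/A), site 39 (G/A).
28 of the 40 sites match, so the percent identity is 28/40 × 100 = 70.0%.

70.0%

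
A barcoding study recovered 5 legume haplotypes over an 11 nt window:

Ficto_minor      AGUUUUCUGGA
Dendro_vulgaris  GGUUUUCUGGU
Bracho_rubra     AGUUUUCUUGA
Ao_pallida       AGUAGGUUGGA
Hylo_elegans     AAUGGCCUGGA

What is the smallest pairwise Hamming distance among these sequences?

1

Pairwise Hamming distances:
  Ficto_minor vs Dendro_vulgaris: 2
  Ficto_minor vs Bracho_rubra: 1
  Ficto_minor vs Ao_pallida: 4
  Ficto_minor vs Hylo_elegans: 4
  Dendro_vulgaris vs Bracho_rubra: 3
  Dendro_vulgaris vs Ao_pallida: 6
  Dendro_vulgaris vs Hylo_elegans: 6
  Bracho_rubra vs Ao_pallida: 5
  Bracho_rubra vs Hylo_elegans: 5
  Ao_pallida vs Hylo_elegans: 4
The smallest is 1, between Ficto_minor and Bracho_rubra.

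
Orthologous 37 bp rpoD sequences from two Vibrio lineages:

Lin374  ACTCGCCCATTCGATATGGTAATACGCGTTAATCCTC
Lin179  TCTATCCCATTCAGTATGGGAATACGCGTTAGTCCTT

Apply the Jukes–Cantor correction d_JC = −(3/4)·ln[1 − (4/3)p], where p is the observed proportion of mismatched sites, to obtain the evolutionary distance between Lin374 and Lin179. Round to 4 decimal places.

0.2551

Mismatches occur at site 1 (A→T), site 4 (C→A), site 5 (G→T), site 13 (G→A), site 14 (A→G), site 20 (T→G), site 32 (A→G), site 37 (C→T).
p = 8/37 = 0.216216.
d = −0.75 · ln(1 − (4/3)·0.216216) = −0.75 · ln(0.711712) = −0.75 · (-0.340082) = 0.2551.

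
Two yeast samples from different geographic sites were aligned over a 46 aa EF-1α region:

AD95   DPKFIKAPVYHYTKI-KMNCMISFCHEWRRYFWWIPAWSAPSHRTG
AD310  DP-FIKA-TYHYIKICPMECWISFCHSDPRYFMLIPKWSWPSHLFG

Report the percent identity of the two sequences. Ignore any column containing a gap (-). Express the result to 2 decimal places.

67.44%

Excluding the 3 gap columns leaves 43 comparable sites.
The sequences differ at positions 9 (V/T), 13 (T/I), 17 (K/P), 19 (N/E), 21 (M/W), 27 (E/S), 28 (W/D), 29 (R/P), 33 (W/M), 34 (W/L), 37 (A/K), 40 (A/W), 44 (R/L), 45 (T/F).
29 of the 43 comparable sites match, so the percent identity is 29/43 × 100 = 67.44%.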